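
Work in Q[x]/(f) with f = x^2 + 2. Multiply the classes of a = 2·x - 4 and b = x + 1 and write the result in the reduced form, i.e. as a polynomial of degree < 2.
a · b ≡ -2·x - 8 (mod f(x))

First multiply in Q[x] without reducing: a · b = 2·x^2 - 2·x - 4. Now divide by f(x) = x^2 + 2, eliminating the leading term at each step:
  leading term 2·x^2: subtract (2)·f(x) = 2·x^2 + 4, leaving -2·x - 8
The degree is now < 2, so this is the remainder. Hence a · b ≡ -2·x - 8 in Q[x]/(f).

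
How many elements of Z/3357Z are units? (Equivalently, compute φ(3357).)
Z/3357Z has φ(3357) = 2232 units

An element a ∈ Z/3357Z is a unit iff gcd(a, 3357) = 1, so the number of units is φ(3357). φ is multiplicative, with φ(p^e) = p^e − p^(e−1). Factorise 3357 = 3^2 · 373. Then
  φ(3357) = (3^2 − 3^1) · (373 − 1) = 6 · 372 = 2232.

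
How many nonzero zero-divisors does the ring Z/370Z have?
In Z/370Z each nonzero element is either a unit (gcd with 370 is 1) or a zero-divisor (gcd > 1). The number of units is φ(370): factorise 370 = 2 · 5 · 37, so φ(370) = (2 − 1) · (5 − 1) · (37 − 1) = 1 · 4 · 36 = 144. The nonzero elements number 370 − 1 = 369. Hence the nonzero zero-divisors number 369 − 144 = 225.

Final answer: Z/370Z has 225 nonzero zero-divisors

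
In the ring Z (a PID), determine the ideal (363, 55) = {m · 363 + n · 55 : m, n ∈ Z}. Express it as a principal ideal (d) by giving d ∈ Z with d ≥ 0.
(363, 55) = (11); d = 11

In the PID Z, (a, b) is generated by gcd(a, b). Compute gcd(363, 55) with the extended Euclidean algorithm, tracking rows (r, s, t) with s·363 + t·55 = r:
  row A: (363, 1, 0)   [1·363 + 0·55 = 363]
  row B: (55, 0, 1)   [0·363 + 1·55 = 55]
  363 = 6·55 + 33   → row C = row A − 6·row B = (33, 1, −6)   [check: 1·363 − 6·55 = 33]
  55 = 1·33 + 22   → row D = row B − 1·row C = (22, −1, 7)   [check: −1·363 + 7·55 = 22]
  33 = 1·22 + 11   → row E = row C − 1·row D = (11, 2, −13)   [check: 2·363 − 13·55 = 11]
  22 = 2·11 + 0   → remainder 0, stop. gcd = 11 (last nonzero row E).
So gcd(363, 55) = 11, with Bézout identity 2·363 − 13·55 = 11. Containment (⊇): the Bézout identity exhibits 11 as an element of (363, 55), giving (11) ⊆ (363, 55). Containment (⊆): since 11 | 363 and 11 | 55 (363 = 11·33, 55 = 11·5), every Z-linear combination of 363 and 55 is divisible by 11, so (363, 55) ⊆ (11). Therefore (363, 55) = (11), d = 11.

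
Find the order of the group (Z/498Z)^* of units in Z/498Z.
(Z/498Z)^* consists of the classes a with gcd(a, 498) = 1, so its order is φ(498). φ is multiplicative, with φ(p^e) = p^e − p^(e−1). Factorise 498 = 2 · 3 · 83. Then
  φ(498) = (2 − 1) · (3 − 1) · (83 − 1) = 1 · 2 · 82 = 164.
Thus |(Z/498Z)^*| = 164.

Final answer: |(Z/498Z)^*| = 164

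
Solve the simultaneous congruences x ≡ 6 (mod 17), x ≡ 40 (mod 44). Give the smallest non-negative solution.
The moduli 17, 44 are pairwise coprime, so by the CRT there is a unique solution mod 17·44 = 748.
Solve by successive substitution. Start with x ≡ 6 (mod 17).
  Combine with x ≡ 40 (mod 44): write x = 6 + 17·t and require 6 + 17·t ≡ 40 (mod 44), i.e. 17·t ≡ 40 − 6 ≡ 34 (mod 44). Since 17^(−1) ≡ 13 (mod 44), t ≡ 13·34 ≡ 2 (mod 44). So x ≡ 6 + 17·2 = 40 (mod 748).
Unique solution in [0, 748): x = 40.

Final answer: x ≡ 40 (mod 748); the representative in [0, 748) is 40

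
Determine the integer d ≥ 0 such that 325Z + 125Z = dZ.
(325, 125) = (25); d = 25

In the PID Z, (a, b) is generated by gcd(a, b). Compute gcd(325, 125) with the extended Euclidean algorithm, tracking rows (r, s, t) with s·325 + t·125 = r:
  row A: (325, 1, 0)   [1·325 + 0·125 = 325]
  row B: (125, 0, 1)   [0·325 + 1·125 = 125]
  325 = 2·125 + 75   → row C = row A − 2·row B = (75, 1, −2)   [check: 1·325 − 2·125 = 75]
  125 = 1·75 + 50   → row D = row B − 1·row C = (50, −1, 3)   [check: −1·325 + 3·125 = 50]
  75 = 1·50 + 25   → row E = row C − 1·row D = (25, 2, −5)   [check: 2·325 − 5·125 = 25]
  50 = 2·25 + 0   → remainder 0, stop. gcd = 25 (last nonzero row E).
So gcd(325, 125) = 25, with Bézout identity 2·325 − 5·125 = 25. Containment (⊇): the Bézout identity exhibits 25 as an element of (325, 125), giving (25) ⊆ (325, 125). Containment (⊆): since 25 | 325 and 25 | 125 (325 = 25·13, 125 = 25·5), every Z-linear combination of 325 and 125 is divisible by 25, so (325, 125) ⊆ (25). Therefore (325, 125) = (25), d = 25.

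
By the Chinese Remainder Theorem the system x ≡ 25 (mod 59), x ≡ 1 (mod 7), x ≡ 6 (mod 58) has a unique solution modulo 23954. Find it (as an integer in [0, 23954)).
x ≡ 5748 (mod 23954); the representative in [0, 23954) is 5748

The moduli 59, 7, 58 are pairwise coprime, so by the CRT there is a unique solution mod 59·7·58 = 23954.
Solve by successive substitution. Start with x ≡ 25 (mod 59).
  Combine with x ≡ 1 (mod 7): write x = 25 + 59·t and require 25 + 59·t ≡ 1 (mod 7), i.e. 59·t ≡ 1 − 25 ≡ 4 (mod 7). Since 59^(−1) ≡ 5 (mod 7) (59 ≡ 3 (mod 7)), t ≡ 5·4 ≡ 6 (mod 7). So x ≡ 25 + 59·6 = 379 (mod 413).
  Combine with x ≡ 6 (mod 58): write x = 379 + 413·t and require 379 + 413·t ≡ 6 (mod 58), i.e. 413·t ≡ 6 − 379 ≡ 33 (mod 58). Since 413^(−1) ≡ 25 (mod 58) (413 ≡ 7 (mod 58)), t ≡ 25·33 ≡ 13 (mod 58). So x ≡ 379 + 413·13 = 5748 (mod 23954).
Unique solution in [0, 23954): x = 5748.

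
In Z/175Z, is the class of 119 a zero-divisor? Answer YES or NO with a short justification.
gcd(119, 175) = 7 > 1, so 119 is not a unit in Z/175Z. In Z/nZ every nonzero non-unit is a zero-divisor: explicitly, take b = 175/gcd = 25 ≠ 0 (mod 175); then 119·25 = 2975 = 17·175, i.e. 119·25 ≡ 0 (mod 175). So 119 is a zero-divisor.

Final answer: YES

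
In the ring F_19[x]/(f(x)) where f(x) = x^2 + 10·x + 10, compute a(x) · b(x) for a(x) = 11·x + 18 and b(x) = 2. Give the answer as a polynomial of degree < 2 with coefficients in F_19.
a · b ≡ 3·x + 17 (mod f(x))

Multiply as integer polynomials: a · b = 22·x + 36. Reducing coefficients mod 19: a · b ≡ 3·x + 17. This already has degree < 2, so no reduction by f is needed. Hence a · b ≡ 3·x + 17 in F_19[x]/(f).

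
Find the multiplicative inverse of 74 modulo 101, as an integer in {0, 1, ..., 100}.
Apply the extended Euclidean algorithm to (101, 74), tracking rows (r, s, t) with s·101 + t·74 = r. Each division r_prev = q·r_cur + r_new produces the new row as (previous row) − q·(current row):
  row A: (101, 1, 0)   [1·101 + 0·74 = 101]
  row B: (74, 0, 1)   [0·101 + 1·74 = 74]
  101 = 1·74 + 27   → row C = row A − 1·row B = (27, 1, −1)   [check: 1·101 − 1·74 = 27]
  74 = 2·27 + 20   → row D = row B − 2·row C = (20, −2, 3)   [check: −2·101 + 3·74 = 20]
  27 = 1·20 + 7   → row E = row C − 1·row D = (7, 3, −4)   [check: 3·101 − 4·74 = 7]
  20 = 2·7 + 6   → row F = row D − 2·row E = (6, −8, 11)   [check: −8·101 + 11·74 = 6]
  7 = 1·6 + 1   → row G = row E − 1·row F = (1, 11, −15)   [check: 11·101 − 15·74 = 1]
  6 = 6·1 + 0   → remainder 0, stop. gcd = 1 (last nonzero row G).
The gcd is 1, so 74 is invertible mod 101. The last nonzero row gives 11·101 − 15·74 = 1, so t = −15. So 74^(−1) ≡ −15 ≡ 86 (mod 101). Verify: 74 · 86 = 6364 ≡ 1 (mod 101). ✓

Final answer: 74^(−1) ≡ 86 (mod 101)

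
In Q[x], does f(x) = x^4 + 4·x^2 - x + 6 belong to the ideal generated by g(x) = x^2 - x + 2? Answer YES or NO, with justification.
In Q[x] the ideal (g) consists of all multiples of g, so f ∈ (g) iff g | f, i.e. iff the remainder of f on division by g is 0. Divide f by g (g is monic, so eliminate the leading term of the running remainder at each step):
  leading term x^4: subtract (x^2)·g(x) = x^4 - x^3 + 2·x^2, leaving x^3 + 2·x^2 - x + 6
  leading term x^3: subtract (x)·g(x) = x^3 - x^2 + 2·x, leaving 3·x^2 - 3·x + 6
  leading term 3·x^2: subtract (3)·g(x) = 3·x^2 - 3·x + 6, leaving 0
The remainder is 0, so f(x) = g(x) · h(x) with h(x) = x^2 + x + 3. Hence g | f, i.e. f ∈ (g).

Final answer: YES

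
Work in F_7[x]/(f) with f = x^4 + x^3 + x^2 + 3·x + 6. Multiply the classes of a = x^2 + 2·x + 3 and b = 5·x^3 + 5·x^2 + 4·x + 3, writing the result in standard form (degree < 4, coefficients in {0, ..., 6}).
Multiply as integer polynomials: a · b = 5·x^5 + 15·x^4 + 29·x^3 + 26·x^2 + 18·x + 9. Reducing coefficients mod 7: a · b ≡ 5·x^5 + x^4 + x^3 + 5·x^2 + 4·x + 2. Now divide by f(x) = x^4 + x^3 + x^2 + 3·x + 6 in F_7[x], eliminating the leading term at each step:
  leading term 5·x^5: subtract (5·x)·f(x) = 5·x^5 + 5·x^4 + 5·x^3 + x^2 + 2·x, leaving 3·x^4 + 3·x^3 + 4·x^2 + 2·x + 2 (coefficients mod 7)
  leading term 3·x^4: subtract (3)·f(x) = 3·x^4 + 3·x^3 + 3·x^2 + 2·x + 4, leaving x^2 + 5 (coefficients mod 7)
The degree is now < 4, so this is the remainder. Hence a · b ≡ x^2 + 5 in F_7[x]/(f).

Final answer: a · b ≡ x^2 + 5 (mod f(x))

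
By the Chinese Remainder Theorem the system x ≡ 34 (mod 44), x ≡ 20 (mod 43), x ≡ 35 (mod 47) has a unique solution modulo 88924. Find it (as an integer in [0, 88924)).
The moduli 44, 43, 47 are pairwise coprime, so by the CRT there is a unique solution mod 44·43·47 = 88924.
Solve by successive substitution. Start with x ≡ 34 (mod 44).
  Combine with x ≡ 20 (mod 43): write x = 34 + 44·t and require 34 + 44·t ≡ 20 (mod 43), i.e. 44·t ≡ 20 − 34 ≡ 29 (mod 43). Since 44^(−1) ≡ 1 (mod 43) (44 ≡ 1 (mod 43)), t ≡ 1·29 ≡ 29 (mod 43). So x ≡ 34 + 44·29 = 1310 (mod 1892).
  Combine with x ≡ 35 (mod 47): write x = 1310 + 1892·t and require 1310 + 1892·t ≡ 35 (mod 47), i.e. 1892·t ≡ 35 − 1310 ≡ 41 (mod 47). Since 1892^(−1) ≡ 4 (mod 47) (1892 ≡ 12 (mod 47)), t ≡ 4·41 ≡ 23 (mod 47). So x ≡ 1310 + 1892·23 = 44826 (mod 88924).
Unique solution in [0, 88924): x = 44826.

Final answer: x ≡ 44826 (mod 88924); the representative in [0, 88924) is 44826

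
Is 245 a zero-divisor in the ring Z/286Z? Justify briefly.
gcd(245, 286) = 1, so 245 is a unit in Z/286Z (it has a multiplicative inverse). A unit cannot be a zero-divisor: if 245·b ≡ 0 then multiplying both sides by 245^(−1) gives b ≡ 0. So 245 is not a zero-divisor.

Final answer: NO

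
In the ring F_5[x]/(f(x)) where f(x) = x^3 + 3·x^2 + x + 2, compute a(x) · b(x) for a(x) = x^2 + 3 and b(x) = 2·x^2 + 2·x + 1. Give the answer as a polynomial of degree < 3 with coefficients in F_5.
Multiply as integer polynomials: a · b = 2·x^4 + 2·x^3 + 7·x^2 + 6·x + 3. Reducing coefficients mod 5: a · b ≡ 2·x^4 + 2·x^3 + 2·x^2 + x + 3. Now divide by f(x) = x^3 + 3·x^2 + x + 2 in F_5[x], eliminating the leading term at each step:
  leading term 2·x^4: subtract (2·x)·f(x) = 2·x^4 + x^3 + 2·x^2 + 4·x, leaving x^3 + 2·x + 3 (coefficients mod 5)
  leading term x^3: subtract (1)·f(x) = x^3 + 3·x^2 + x + 2, leaving 2·x^2 + x + 1 (coefficients mod 5)
The degree is now < 3, so this is the remainder. Hence a · b ≡ 2·x^2 + x + 1 in F_5[x]/(f).

Final answer: a · b ≡ 2·x^2 + x + 1 (mod f(x))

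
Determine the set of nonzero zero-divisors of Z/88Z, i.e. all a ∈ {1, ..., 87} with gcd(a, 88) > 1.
nonzero zero-divisors of Z/88Z = {2, 4, 6, 8, 10, 11, 12, 14, 16, 18, 20, 22, 24, 26, 28, 30, 32, 33, 34, 36, 38, 40, 42, 44, 46, 48, 50, 52, 54, 55, 56, 58, 60, 62, 64, 66, 68, 70, 72, 74, 76, 77, 78, 80, 82, 84, 86}

An element a ∈ Z/88Z (with a ≠ 0) is a zero-divisor iff gcd(a, 88) > 1 (because a is a unit precisely when gcd(a, n) = 1, and in Z/nZ every nonzero, non-unit element is a zero-divisor). Scan a = 1, ..., 87 and keep those with gcd(a, 88) > 1:
  gcd(2, 88) = 2, gcd(4, 88) = 4, gcd(6, 88) = 2, gcd(8, 88) = 8, gcd(10, 88) = 2, gcd(11, 88) = 11, gcd(12, 88) = 4, gcd(14, 88) = 2, gcd(16, 88) = 8, gcd(18, 88) = 2, gcd(20, 88) = 4, gcd(22, 88) = 22, gcd(24, 88) = 8, gcd(26, 88) = 2, gcd(28, 88) = 4, gcd(30, 88) = 2, gcd(32, 88) = 8, gcd(33, 88) = 11, gcd(34, 88) = 2, gcd(36, 88) = 4, gcd(38, 88) = 2, gcd(40, 88) = 8, gcd(42, 88) = 2, gcd(44, 88) = 44, gcd(46, 88) = 2, gcd(48, 88) = 8, gcd(50, 88) = 2, gcd(52, 88) = 4, gcd(54, 88) = 2, gcd(55, 88) = 11, gcd(56, 88) = 8, gcd(58, 88) = 2, gcd(60, 88) = 4, gcd(62, 88) = 2, gcd(64, 88) = 8, gcd(66, 88) = 22, gcd(68, 88) = 4, gcd(70, 88) = 2, gcd(72, 88) = 8, gcd(74, 88) = 2, gcd(76, 88) = 4, gcd(77, 88) = 11, gcd(78, 88) = 2, gcd(80, 88) = 8, gcd(82, 88) = 2, gcd(84, 88) = 4, gcd(86, 88) = 2.
All other a ∈ {1, ..., 87} have gcd(a, 88) = 1 and are units. So the nonzero zero-divisors are exactly the 47 values of a appearing in this scan.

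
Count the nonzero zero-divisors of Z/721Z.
In Z/721Z each nonzero element is either a unit (gcd with 721 is 1) or a zero-divisor (gcd > 1). The number of units is φ(721): factorise 721 = 7 · 103, so φ(721) = (7 − 1) · (103 − 1) = 6 · 102 = 612. The nonzero elements number 721 − 1 = 720. Hence the nonzero zero-divisors number 720 − 612 = 108.

Final answer: Z/721Z has 108 nonzero zero-divisors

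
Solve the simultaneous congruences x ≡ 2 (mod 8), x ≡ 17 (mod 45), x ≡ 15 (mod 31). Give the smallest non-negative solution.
x ≡ 2402 (mod 11160); the representative in [0, 11160) is 2402

The moduli 8, 45, 31 are pairwise coprime, so by the CRT there is a unique solution mod 8·45·31 = 11160.
Solve by successive substitution. Start with x ≡ 2 (mod 8).
  Combine with x ≡ 17 (mod 45): write x = 2 + 8·t and require 2 + 8·t ≡ 17 (mod 45), i.e. 8·t ≡ 17 − 2 ≡ 15 (mod 45). Since 8^(−1) ≡ 17 (mod 45), t ≡ 17·15 ≡ 30 (mod 45). So x ≡ 2 + 8·30 = 242 (mod 360).
  Combine with x ≡ 15 (mod 31): write x = 242 + 360·t and require 242 + 360·t ≡ 15 (mod 31), i.e. 360·t ≡ 15 − 242 ≡ 21 (mod 31). Since 360^(−1) ≡ 18 (mod 31) (360 ≡ 19 (mod 31)), t ≡ 18·21 ≡ 6 (mod 31). So x ≡ 242 + 360·6 = 2402 (mod 11160).
Unique solution in [0, 11160): x = 2402.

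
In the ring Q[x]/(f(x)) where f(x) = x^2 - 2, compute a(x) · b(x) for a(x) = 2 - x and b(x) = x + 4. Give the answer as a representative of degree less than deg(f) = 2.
a · b ≡ 6 - 2·x (mod f(x))

First multiply in Q[x] without reducing: a · b = -x^2 - 2·x + 8. Now divide by f(x) = x^2 - 2, eliminating the leading term at each step:
  leading term -x^2: subtract (-1)·f(x) = 2 - x^2, leaving 6 - 2·x
The degree is now < 2, so this is the remainder. Hence a · b ≡ 6 - 2·x in Q[x]/(f).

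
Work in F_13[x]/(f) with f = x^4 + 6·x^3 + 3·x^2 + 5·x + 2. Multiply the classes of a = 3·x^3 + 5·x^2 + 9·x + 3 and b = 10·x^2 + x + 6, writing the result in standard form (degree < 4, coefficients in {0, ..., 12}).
a · b ≡ 5·x^3 + x^2 + 8·x + 12 (mod f(x))

Multiply as integer polynomials: a · b = 30·x^5 + 53·x^4 + 113·x^3 + 69·x^2 + 57·x + 18. Reducing coefficients mod 13: a · b ≡ 4·x^5 + x^4 + 9·x^3 + 4·x^2 + 5·x + 5. Now divide by f(x) = x^4 + 6·x^3 + 3·x^2 + 5·x + 2 in F_13[x], eliminating the leading term at each step:
  leading term 4·x^5: subtract (4·x)·f(x) = 4·x^5 + 11·x^4 + 12·x^3 + 7·x^2 + 8·x, leaving 3·x^4 + 10·x^3 + 10·x^2 + 10·x + 5 (coefficients mod 13)
  leading term 3·x^4: subtract (3)·f(x) = 3·x^4 + 5·x^3 + 9·x^2 + 2·x + 6, leaving 5·x^3 + x^2 + 8·x + 12 (coefficients mod 13)
The degree is now < 4, so this is the remainder. Hence a · b ≡ 5·x^3 + x^2 + 8·x + 12 in F_13[x]/(f).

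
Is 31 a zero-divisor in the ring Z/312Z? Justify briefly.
gcd(31, 312) = 1, so 31 is a unit in Z/312Z (it has a multiplicative inverse). A unit cannot be a zero-divisor: if 31·b ≡ 0 then multiplying both sides by 31^(−1) gives b ≡ 0. So 31 is not a zero-divisor.

Final answer: NO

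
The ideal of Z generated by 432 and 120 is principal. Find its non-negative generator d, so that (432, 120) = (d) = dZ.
In the PID Z, (a, b) is generated by gcd(a, b). Compute gcd(432, 120) with the extended Euclidean algorithm, tracking rows (r, s, t) with s·432 + t·120 = r:
  row A: (432, 1, 0)   [1·432 + 0·120 = 432]
  row B: (120, 0, 1)   [0·432 + 1·120 = 120]
  432 = 3·120 + 72   → row C = row A − 3·row B = (72, 1, −3)   [check: 1·432 − 3·120 = 72]
  120 = 1·72 + 48   → row D = row B − 1·row C = (48, −1, 4)   [check: −1·432 + 4·120 = 48]
  72 = 1·48 + 24   → row E = row C − 1·row D = (24, 2, −7)   [check: 2·432 − 7·120 = 24]
  48 = 2·24 + 0   → remainder 0, stop. gcd = 24 (last nonzero row E).
So gcd(432, 120) = 24, with Bézout identity 2·432 − 7·120 = 24. Containment (⊇): the Bézout identity exhibits 24 as an element of (432, 120), giving (24) ⊆ (432, 120). Containment (⊆): since 24 | 432 and 24 | 120 (432 = 24·18, 120 = 24·5), every Z-linear combination of 432 and 120 is divisible by 24, so (432, 120) ⊆ (24). Therefore (432, 120) = (24), d = 24.

Final answer: (432, 120) = (24); d = 24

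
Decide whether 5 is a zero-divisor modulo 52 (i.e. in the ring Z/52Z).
NO

gcd(5, 52) = 1, so 5 is a unit in Z/52Z (it has a multiplicative inverse). A unit cannot be a zero-divisor: if 5·b ≡ 0 then multiplying both sides by 5^(−1) gives b ≡ 0. So 5 is not a zero-divisor.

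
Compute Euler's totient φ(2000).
φ is multiplicative, with φ(p^e) = p^e − p^(e−1). Factorise 2000 = 2^4 · 5^3. Then
  φ(2000) = (2^4 − 2^3) · (5^3 − 5^2) = 8 · 100 = 800.

Final answer: φ(2000) = 800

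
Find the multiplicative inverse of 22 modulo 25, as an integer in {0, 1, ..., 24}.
22^(−1) ≡ 8 (mod 25)

Apply the extended Euclidean algorithm to (25, 22), tracking rows (r, s, t) with s·25 + t·22 = r. Each division r_prev = q·r_cur + r_new produces the new row as (previous row) − q·(current row):
  row A: (25, 1, 0)   [1·25 + 0·22 = 25]
  row B: (22, 0, 1)   [0·25 + 1·22 = 22]
  25 = 1·22 + 3   → row C = row A − 1·row B = (3, 1, −1)   [check: 1·25 − 1·22 = 3]
  22 = 7·3 + 1   → row D = row B − 7·row C = (1, −7, 8)   [check: −7·25 + 8·22 = 1]
  3 = 3·1 + 0   → remainder 0, stop. gcd = 1 (last nonzero row D).
The gcd is 1, so 22 is invertible mod 25. The last nonzero row gives −7·25 + 8·22 = 1, so t = 8. So 22^(−1) ≡ 8 (mod 25). Verify: 22 · 8 = 176 ≡ 1 (mod 25). ✓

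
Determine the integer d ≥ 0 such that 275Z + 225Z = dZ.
In the PID Z, (a, b) is generated by gcd(a, b). Compute gcd(275, 225) with the extended Euclidean algorithm, tracking rows (r, s, t) with s·275 + t·225 = r:
  row A: (275, 1, 0)   [1·275 + 0·225 = 275]
  row B: (225, 0, 1)   [0·275 + 1·225 = 225]
  275 = 1·225 + 50   → row C = row A − 1·row B = (50, 1, −1)   [check: 1·275 − 1·225 = 50]
  225 = 4·50 + 25   → row D = row B − 4·row C = (25, −4, 5)   [check: −4·275 + 5·225 = 25]
  50 = 2·25 + 0   → remainder 0, stop. gcd = 25 (last nonzero row D).
So gcd(275, 225) = 25, with Bézout identity −4·275 + 5·225 = 25. Containment (⊇): the Bézout identity exhibits 25 as an element of (275, 225), giving (25) ⊆ (275, 225). Containment (⊆): since 25 | 275 and 25 | 225 (275 = 25·11, 225 = 25·9), every Z-linear combination of 275 and 225 is divisible by 25, so (275, 225) ⊆ (25). Therefore (275, 225) = (25), d = 25.

Final answer: (275, 225) = (25); d = 25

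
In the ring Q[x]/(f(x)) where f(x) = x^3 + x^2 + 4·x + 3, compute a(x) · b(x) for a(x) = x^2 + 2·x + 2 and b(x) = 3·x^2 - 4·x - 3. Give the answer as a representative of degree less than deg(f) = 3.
First multiply in Q[x] without reducing: a · b = 3·x^4 + 2·x^3 - 5·x^2 - 14·x - 6. Now divide by f(x) = x^3 + x^2 + 4·x + 3, eliminating the leading term at each step:
  leading term 3·x^4: subtract (3·x)·f(x) = 3·x^4 + 3·x^3 + 12·x^2 + 9·x, leaving -x^3 - 17·x^2 - 23·x - 6
  leading term -x^3: subtract (-1)·f(x) = -x^3 - x^2 - 4·x - 3, leaving -16·x^2 - 19·x - 3
The degree is now < 3, so this is the remainder. Hence a · b ≡ -16·x^2 - 19·x - 3 in Q[x]/(f).

Final answer: a · b ≡ -16·x^2 - 19·x - 3 (mod f(x))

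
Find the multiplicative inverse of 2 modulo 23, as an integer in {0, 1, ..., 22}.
Apply the extended Euclidean algorithm to (23, 2), tracking rows (r, s, t) with s·23 + t·2 = r. Each division r_prev = q·r_cur + r_new produces the new row as (previous row) − q·(current row):
  row A: (23, 1, 0)   [1·23 + 0·2 = 23]
  row B: (2, 0, 1)   [0·23 + 1·2 = 2]
  23 = 11·2 + 1   → row C = row A − 11·row B = (1, 1, −11)   [check: 1·23 − 11·2 = 1]
  2 = 2·1 + 0   → remainder 0, stop. gcd = 1 (last nonzero row C).
The gcd is 1, so 2 is invertible mod 23. The last nonzero row gives 1·23 − 11·2 = 1, so t = −11. So 2^(−1) ≡ −11 ≡ 12 (mod 23). Verify: 2 · 12 = 24 ≡ 1 (mod 23). ✓

Final answer: 2^(−1) ≡ 12 (mod 23)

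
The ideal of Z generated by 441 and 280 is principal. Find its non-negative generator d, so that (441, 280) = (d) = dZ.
(441, 280) = (7); d = 7

In the PID Z, (a, b) is generated by gcd(a, b). Compute gcd(441, 280) with the extended Euclidean algorithm, tracking rows (r, s, t) with s·441 + t·280 = r:
  row A: (441, 1, 0)   [1·441 + 0·280 = 441]
  row B: (280, 0, 1)   [0·441 + 1·280 = 280]
  441 = 1·280 + 161   → row C = row A − 1·row B = (161, 1, −1)   [check: 1·441 − 1·280 = 161]
  280 = 1·161 + 119   → row D = row B − 1·row C = (119, −1, 2)   [check: −1·441 + 2·280 = 119]
  161 = 1·119 + 42   → row E = row C − 1·row D = (42, 2, −3)   [check: 2·441 − 3·280 = 42]
  119 = 2·42 + 35   → row F = row D − 2·row E = (35, −5, 8)   [check: −5·441 + 8·280 = 35]
  42 = 1·35 + 7   → row G = row E − 1·row F = (7, 7, −11)   [check: 7·441 − 11·280 = 7]
  35 = 5·7 + 0   → remainder 0, stop. gcd = 7 (last nonzero row G).
So gcd(441, 280) = 7, with Bézout identity 7·441 − 11·280 = 7. Containment (⊇): the Bézout identity exhibits 7 as an element of (441, 280), giving (7) ⊆ (441, 280). Containment (⊆): since 7 | 441 and 7 | 280 (441 = 7·63, 280 = 7·40), every Z-linear combination of 441 and 280 is divisible by 7, so (441, 280) ⊆ (7). Therefore (441, 280) = (7), d = 7.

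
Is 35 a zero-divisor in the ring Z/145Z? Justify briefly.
gcd(35, 145) = 5 > 1, so 35 is not a unit in Z/145Z. In Z/nZ every nonzero non-unit is a zero-divisor: explicitly, take b = 145/gcd = 29 ≠ 0 (mod 145); then 35·29 = 1015 = 7·145, i.e. 35·29 ≡ 0 (mod 145). So 35 is a zero-divisor.

Final answer: YES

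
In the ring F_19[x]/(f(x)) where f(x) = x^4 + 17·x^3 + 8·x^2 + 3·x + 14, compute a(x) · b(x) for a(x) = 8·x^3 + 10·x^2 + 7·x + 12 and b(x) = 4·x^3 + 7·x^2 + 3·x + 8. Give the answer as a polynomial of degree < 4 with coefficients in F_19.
Multiply as integer polynomials: a · b = 32·x^6 + 96·x^5 + 122·x^4 + 191·x^3 + 185·x^2 + 92·x + 96. Reducing coefficients mod 19: a · b ≡ 13·x^6 + x^5 + 8·x^4 + x^3 + 14·x^2 + 16·x + 1. Now divide by f(x) = x^4 + 17·x^3 + 8·x^2 + 3·x + 14 in F_19[x], eliminating the leading term at each step:
  leading term 13·x^6: subtract (13·x^2)·f(x) = 13·x^6 + 12·x^5 + 9·x^4 + x^3 + 11·x^2, leaving 8·x^5 + 18·x^4 + 3·x^2 + 16·x + 1 (coefficients mod 19)
  leading term 8·x^5: subtract (8·x)·f(x) = 8·x^5 + 3·x^4 + 7·x^3 + 5·x^2 + 17·x, leaving 15·x^4 + 12·x^3 + 17·x^2 + 18·x + 1 (coefficients mod 19)
  leading term 15·x^4: subtract (15)·f(x) = 15·x^4 + 8·x^3 + 6·x^2 + 7·x + 1, leaving 4·x^3 + 11·x^2 + 11·x (coefficients mod 19)
The degree is now < 4, so this is the remainder. Hence a · b ≡ 4·x^3 + 11·x^2 + 11·x in F_19[x]/(f).

Final answer: a · b ≡ 4·x^3 + 11·x^2 + 11·x (mod f(x))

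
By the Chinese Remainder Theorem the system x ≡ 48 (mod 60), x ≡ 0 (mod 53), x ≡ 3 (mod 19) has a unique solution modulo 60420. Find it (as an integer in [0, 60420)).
x ≡ 8268 (mod 60420); the representative in [0, 60420) is 8268

The moduli 60, 53, 19 are pairwise coprime, so by the CRT there is a unique solution mod 60·53·19 = 60420.
Solve by successive substitution. Start with x ≡ 48 (mod 60).
  Combine with x ≡ 0 (mod 53): write x = 48 + 60·t and require 48 + 60·t ≡ 0 (mod 53), i.e. 60·t ≡ 0 − 48 ≡ 5 (mod 53). Since 60^(−1) ≡ 38 (mod 53) (60 ≡ 7 (mod 53)), t ≡ 38·5 ≡ 31 (mod 53). So x ≡ 48 + 60·31 = 1908 (mod 3180).
  Combine with x ≡ 3 (mod 19): write x = 1908 + 3180·t and require 1908 + 3180·t ≡ 3 (mod 19), i.e. 3180·t ≡ 3 − 1908 ≡ 14 (mod 19). Since 3180^(−1) ≡ 11 (mod 19) (3180 ≡ 7 (mod 19)), t ≡ 11·14 ≡ 2 (mod 19). So x ≡ 1908 + 3180·2 = 8268 (mod 60420).
Unique solution in [0, 60420): x = 8268.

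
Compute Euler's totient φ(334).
φ is multiplicative, with φ(p^e) = p^e − p^(e−1). Factorise 334 = 2 · 167. Then
  φ(334) = (2 − 1) · (167 − 1) = 1 · 166 = 166.

Final answer: φ(334) = 166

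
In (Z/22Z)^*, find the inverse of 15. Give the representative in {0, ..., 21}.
15^(−1) ≡ 3 (mod 22)

Apply the extended Euclidean algorithm to (22, 15), tracking rows (r, s, t) with s·22 + t·15 = r. Each division r_prev = q·r_cur + r_new produces the new row as (previous row) − q·(current row):
  row A: (22, 1, 0)   [1·22 + 0·15 = 22]
  row B: (15, 0, 1)   [0·22 + 1·15 = 15]
  22 = 1·15 + 7   → row C = row A − 1·row B = (7, 1, −1)   [check: 1·22 − 1·15 = 7]
  15 = 2·7 + 1   → row D = row B − 2·row C = (1, −2, 3)   [check: −2·22 + 3·15 = 1]
  7 = 7·1 + 0   → remainder 0, stop. gcd = 1 (last nonzero row D).
The gcd is 1, so 15 is invertible mod 22. The last nonzero row gives −2·22 + 3·15 = 1, so t = 3. So 15^(−1) ≡ 3 (mod 22). Verify: 15 · 3 = 45 ≡ 1 (mod 22). ✓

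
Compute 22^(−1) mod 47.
22^(−1) ≡ 15 (mod 47)

Apply the extended Euclidean algorithm to (47, 22), tracking rows (r, s, t) with s·47 + t·22 = r. Each division r_prev = q·r_cur + r_new produces the new row as (previous row) − q·(current row):
  row A: (47, 1, 0)   [1·47 + 0·22 = 47]
  row B: (22, 0, 1)   [0·47 + 1·22 = 22]
  47 = 2·22 + 3   → row C = row A − 2·row B = (3, 1, −2)   [check: 1·47 − 2·22 = 3]
  22 = 7·3 + 1   → row D = row B − 7·row C = (1, −7, 15)   [check: −7·47 + 15·22 = 1]
  3 = 3·1 + 0   → remainder 0, stop. gcd = 1 (last nonzero row D).
The gcd is 1, so 22 is invertible mod 47. The last nonzero row gives −7·47 + 15·22 = 1, so t = 15. So 22^(−1) ≡ 15 (mod 47). Verify: 22 · 15 = 330 ≡ 1 (mod 47). ✓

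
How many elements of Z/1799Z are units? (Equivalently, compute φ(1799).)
An element a ∈ Z/1799Z is a unit iff gcd(a, 1799) = 1, so the number of units is φ(1799). φ is multiplicative, with φ(p^e) = p^e − p^(e−1). Factorise 1799 = 7 · 257. Then
  φ(1799) = (7 − 1) · (257 − 1) = 6 · 256 = 1536.

Final answer: Z/1799Z has φ(1799) = 1536 units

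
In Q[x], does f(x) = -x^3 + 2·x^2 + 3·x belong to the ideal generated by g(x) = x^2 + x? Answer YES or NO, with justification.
YES

In Q[x] the ideal (g) consists of all multiples of g, so f ∈ (g) iff g | f, i.e. iff the remainder of f on division by g is 0. Divide f by g (g is monic, so eliminate the leading term of the running remainder at each step):
  leading term -x^3: subtract (-x)·g(x) = -x^3 - x^2, leaving 3·x^2 + 3·x
  leading term 3·x^2: subtract (3)·g(x) = 3·x^2 + 3·x, leaving 0
The remainder is 0, so f(x) = g(x) · h(x) with h(x) = 3 - x. Hence g | f, i.e. f ∈ (g).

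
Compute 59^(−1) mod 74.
59^(−1) ≡ 69 (mod 74)

Apply the extended Euclidean algorithm to (74, 59), tracking rows (r, s, t) with s·74 + t·59 = r. Each division r_prev = q·r_cur + r_new produces the new row as (previous row) − q·(current row):
  row A: (74, 1, 0)   [1·74 + 0·59 = 74]
  row B: (59, 0, 1)   [0·74 + 1·59 = 59]
  74 = 1·59 + 15   → row C = row A − 1·row B = (15, 1, −1)   [check: 1·74 − 1·59 = 15]
  59 = 3·15 + 14   → row D = row B − 3·row C = (14, −3, 4)   [check: −3·74 + 4·59 = 14]
  15 = 1·14 + 1   → row E = row C − 1·row D = (1, 4, −5)   [check: 4·74 − 5·59 = 1]
  14 = 14·1 + 0   → remainder 0, stop. gcd = 1 (last nonzero row E).
The gcd is 1, so 59 is invertible mod 74. The last nonzero row gives 4·74 − 5·59 = 1, so t = −5. So 59^(−1) ≡ −5 ≡ 69 (mod 74). Verify: 59 · 69 = 4071 ≡ 1 (mod 74). ✓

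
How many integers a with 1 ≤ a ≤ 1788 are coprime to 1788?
592

The number of a ∈ {1, ..., 1788} with gcd(a, 1788) = 1 is by definition Euler's totient φ(1788). φ is multiplicative, with φ(p^e) = p^e − p^(e−1). Factorise 1788 = 2^2 · 3 · 149. Then
  φ(1788) = (2^2 − 2^1) · (3 − 1) · (149 − 1) = 2 · 2 · 148 = 592.
So there are 592 such integers.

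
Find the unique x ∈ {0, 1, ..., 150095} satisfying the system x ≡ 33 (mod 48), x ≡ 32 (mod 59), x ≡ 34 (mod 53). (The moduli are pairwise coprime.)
The moduli 48, 59, 53 are pairwise coprime, so by the CRT there is a unique solution mod 48·59·53 = 150096.
Solve by successive substitution. Start with x ≡ 33 (mod 48).
  Combine with x ≡ 32 (mod 59): write x = 33 + 48·t and require 33 + 48·t ≡ 32 (mod 59), i.e. 48·t ≡ 32 − 33 ≡ 58 (mod 59). Since 48^(−1) ≡ 16 (mod 59), t ≡ 16·58 ≡ 43 (mod 59). So x ≡ 33 + 48·43 = 2097 (mod 2832).
  Combine with x ≡ 34 (mod 53): write x = 2097 + 2832·t and require 2097 + 2832·t ≡ 34 (mod 53), i.e. 2832·t ≡ 34 − 2097 ≡ 4 (mod 53). Since 2832^(−1) ≡ 30 (mod 53) (2832 ≡ 23 (mod 53)), t ≡ 30·4 ≡ 14 (mod 53). So x ≡ 2097 + 2832·14 = 41745 (mod 150096).
Unique solution in [0, 150096): x = 41745.

Final answer: x ≡ 41745 (mod 150096); the representative in [0, 150096) is 41745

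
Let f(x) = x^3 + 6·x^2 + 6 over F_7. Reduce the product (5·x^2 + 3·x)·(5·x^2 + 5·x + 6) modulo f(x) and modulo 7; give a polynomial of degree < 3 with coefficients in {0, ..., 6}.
a · b ≡ 5·x^2 + x + 2 (mod f(x))

Multiply as integer polynomials: a · b = 25·x^4 + 40·x^3 + 45·x^2 + 18·x. Reducing coefficients mod 7: a · b ≡ 4·x^4 + 5·x^3 + 3·x^2 + 4·x. Now divide by f(x) = x^3 + 6·x^2 + 6 in F_7[x], eliminating the leading term at each step:
  leading term 4·x^4: subtract (4·x)·f(x) = 4·x^4 + 3·x^3 + 3·x, leaving 2·x^3 + 3·x^2 + x (coefficients mod 7)
  leading term 2·x^3: subtract (2)·f(x) = 2·x^3 + 5·x^2 + 5, leaving 5·x^2 + x + 2 (coefficients mod 7)
The degree is now < 3, so this is the remainder. Hence a · b ≡ 5·x^2 + x + 2 in F_7[x]/(f).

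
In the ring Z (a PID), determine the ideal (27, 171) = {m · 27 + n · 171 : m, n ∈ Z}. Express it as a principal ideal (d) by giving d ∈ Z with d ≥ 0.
In the PID Z, (a, b) is generated by gcd(a, b). Compute gcd(171, 27) with the extended Euclidean algorithm, tracking rows (r, s, t) with s·171 + t·27 = r:
  row A: (171, 1, 0)   [1·171 + 0·27 = 171]
  row B: (27, 0, 1)   [0·171 + 1·27 = 27]
  171 = 6·27 + 9   → row C = row A − 6·row B = (9, 1, −6)   [check: 1·171 − 6·27 = 9]
  27 = 3·9 + 0   → remainder 0, stop. gcd = 9 (last nonzero row C).
So gcd(27, 171) = 9, with Bézout identity 1·171 − 6·27 = 9. Containment (⊇): the Bézout identity exhibits 9 as an element of (27, 171), giving (9) ⊆ (27, 171). Containment (⊆): since 9 | 27 and 9 | 171 (27 = 9·3, 171 = 9·19), every Z-linear combination of 27 and 171 is divisible by 9, so (27, 171) ⊆ (9). Therefore (27, 171) = (9), d = 9.

Final answer: (27, 171) = (9); d = 9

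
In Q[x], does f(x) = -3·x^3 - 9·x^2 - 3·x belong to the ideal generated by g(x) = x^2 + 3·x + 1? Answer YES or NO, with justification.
In Q[x] the ideal (g) consists of all multiples of g, so f ∈ (g) iff g | f, i.e. iff the remainder of f on division by g is 0. Divide f by g (g is monic, so eliminate the leading term of the running remainder at each step):
  leading term -3·x^3: subtract (-3·x)·g(x) = -3·x^3 - 9·x^2 - 3·x, leaving 0
The remainder is 0, so f(x) = g(x) · h(x) with h(x) = -3·x. Hence g | f, i.e. f ∈ (g).

Final answer: YES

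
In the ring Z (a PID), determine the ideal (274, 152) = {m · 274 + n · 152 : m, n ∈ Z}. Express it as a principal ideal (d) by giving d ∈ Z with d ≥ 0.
In the PID Z, (a, b) is generated by gcd(a, b). Compute gcd(274, 152) with the extended Euclidean algorithm, tracking rows (r, s, t) with s·274 + t·152 = r:
  row A: (274, 1, 0)   [1·274 + 0·152 = 274]
  row B: (152, 0, 1)   [0·274 + 1·152 = 152]
  274 = 1·152 + 122   → row C = row A − 1·row B = (122, 1, −1)   [check: 1·274 − 1·152 = 122]
  152 = 1·122 + 30   → row D = row B − 1·row C = (30, −1, 2)   [check: −1·274 + 2·152 = 30]
  122 = 4·30 + 2   → row E = row C − 4·row D = (2, 5, −9)   [check: 5·274 − 9·152 = 2]
  30 = 15·2 + 0   → remainder 0, stop. gcd = 2 (last nonzero row E).
So gcd(274, 152) = 2, with Bézout identity 5·274 − 9·152 = 2. Containment (⊇): the Bézout identity exhibits 2 as an element of (274, 152), giving (2) ⊆ (274, 152). Containment (⊆): since 2 | 274 and 2 | 152 (274 = 2·137, 152 = 2·76), every Z-linear combination of 274 and 152 is divisible by 2, so (274, 152) ⊆ (2). Therefore (274, 152) = (2), d = 2.

Final answer: (274, 152) = (2); d = 2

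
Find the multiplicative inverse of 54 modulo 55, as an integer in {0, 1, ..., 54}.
Apply the extended Euclidean algorithm to (55, 54), tracking rows (r, s, t) with s·55 + t·54 = r. Each division r_prev = q·r_cur + r_new produces the new row as (previous row) − q·(current row):
  row A: (55, 1, 0)   [1·55 + 0·54 = 55]
  row B: (54, 0, 1)   [0·55 + 1·54 = 54]
  55 = 1·54 + 1   → row C = row A − 1·row B = (1, 1, −1)   [check: 1·55 − 1·54 = 1]
  54 = 54·1 + 0   → remainder 0, stop. gcd = 1 (last nonzero row C).
The gcd is 1, so 54 is invertible mod 55. The last nonzero row gives 1·55 − 1·54 = 1, so t = −1. So 54^(−1) ≡ −1 ≡ 54 (mod 55). Verify: 54 · 54 = 2916 ≡ 1 (mod 55). ✓

Final answer: 54^(−1) ≡ 54 (mod 55)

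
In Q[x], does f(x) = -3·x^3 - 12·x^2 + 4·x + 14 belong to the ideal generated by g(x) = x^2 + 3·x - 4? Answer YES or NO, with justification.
In Q[x] the ideal (g) consists of all multiples of g, so f ∈ (g) iff g | f, i.e. iff the remainder of f on division by g is 0. Divide f by g (g is monic, so eliminate the leading term of the running remainder at each step):
  leading term -3·x^3: subtract (-3·x)·g(x) = -3·x^3 - 9·x^2 + 12·x, leaving -3·x^2 - 8·x + 14
  leading term -3·x^2: subtract (-3)·g(x) = -3·x^2 - 9·x + 12, leaving x + 2
The remainder r(x) = x + 2 ≠ 0 (and deg r < deg g), so g ∤ f, i.e. f ∉ (g).

Final answer: NO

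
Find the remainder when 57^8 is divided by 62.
Use repeated squaring. Binary(8) = 1000. Walk through the bits of the exponent 8 left-to-right: at each bit after the leading one, square the running value, then multiply by 57 if the bit is 1 (always reducing mod 62):
  bit 1 = 1 (leading): start with 57.
  bit 2 = 0: square 57^2 = 3249 ≡ 25 (mod 62).
  bit 3 = 0: square 25^2 = 625 ≡ 5 (mod 62).
  bit 4 = 0: square 5^2 = 25 (mod 62).
Final value: 57^8 ≡ 25 (mod 62).

Final answer: 25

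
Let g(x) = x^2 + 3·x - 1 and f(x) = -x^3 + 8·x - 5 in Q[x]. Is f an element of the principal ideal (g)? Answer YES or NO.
In Q[x] the ideal (g) consists of all multiples of g, so f ∈ (g) iff g | f, i.e. iff the remainder of f on division by g is 0. Divide f by g (g is monic, so eliminate the leading term of the running remainder at each step):
  leading term -x^3: subtract (-x)·g(x) = -x^3 - 3·x^2 + x, leaving 3·x^2 + 7·x - 5
  leading term 3·x^2: subtract (3)·g(x) = 3·x^2 + 9·x - 3, leaving -2·x - 2
The remainder r(x) = -2·x - 2 ≠ 0 (and deg r < deg g), so g ∤ f, i.e. f ∉ (g).

Final answer: NO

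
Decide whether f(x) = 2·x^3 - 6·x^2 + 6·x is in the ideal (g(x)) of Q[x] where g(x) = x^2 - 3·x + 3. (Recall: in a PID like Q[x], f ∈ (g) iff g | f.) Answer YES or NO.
In Q[x] the ideal (g) consists of all multiples of g, so f ∈ (g) iff g | f, i.e. iff the remainder of f on division by g is 0. Divide f by g (g is monic, so eliminate the leading term of the running remainder at each step):
  leading term 2·x^3: subtract (2·x)·g(x) = 2·x^3 - 6·x^2 + 6·x, leaving 0
The remainder is 0, so f(x) = g(x) · h(x) with h(x) = 2·x. Hence g | f, i.e. f ∈ (g).

Final answer: YES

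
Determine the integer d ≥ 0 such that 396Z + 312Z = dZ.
(396, 312) = (12); d = 12

In the PID Z, (a, b) is generated by gcd(a, b). Compute gcd(396, 312) with the extended Euclidean algorithm, tracking rows (r, s, t) with s·396 + t·312 = r:
  row A: (396, 1, 0)   [1·396 + 0·312 = 396]
  row B: (312, 0, 1)   [0·396 + 1·312 = 312]
  396 = 1·312 + 84   → row C = row A − 1·row B = (84, 1, −1)   [check: 1·396 − 1·312 = 84]
  312 = 3·84 + 60   → row D = row B − 3·row C = (60, −3, 4)   [check: −3·396 + 4·312 = 60]
  84 = 1·60 + 24   → row E = row C − 1·row D = (24, 4, −5)   [check: 4·396 − 5·312 = 24]
  60 = 2·24 + 12   → row F = row D − 2·row E = (12, −11, 14)   [check: −11·396 + 14·312 = 12]
  24 = 2·12 + 0   → remainder 0, stop. gcd = 12 (last nonzero row F).
So gcd(396, 312) = 12, with Bézout identity −11·396 + 14·312 = 12. Containment (⊇): the Bézout identity exhibits 12 as an element of (396, 312), giving (12) ⊆ (396, 312). Containment (⊆): since 12 | 396 and 12 | 312 (396 = 12·33, 312 = 12·26), every Z-linear combination of 396 and 312 is divisible by 12, so (396, 312) ⊆ (12). Therefore (396, 312) = (12), d = 12.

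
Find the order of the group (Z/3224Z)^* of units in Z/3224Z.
|(Z/3224Z)^*| = 1440

(Z/3224Z)^* consists of the classes a with gcd(a, 3224) = 1, so its order is φ(3224). φ is multiplicative, with φ(p^e) = p^e − p^(e−1). Factorise 3224 = 2^3 · 13 · 31. Then
  φ(3224) = (2^3 − 2^2) · (13 − 1) · (31 − 1) = 4 · 12 · 30 = 1440.
Thus |(Z/3224Z)^*| = 1440.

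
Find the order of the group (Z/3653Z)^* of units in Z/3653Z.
(Z/3653Z)^* consists of the classes a with gcd(a, 3653) = 1, so its order is φ(3653). φ is multiplicative, with φ(p^e) = p^e − p^(e−1). Factorise 3653 = 13 · 281. Then
  φ(3653) = (13 − 1) · (281 − 1) = 12 · 280 = 3360.
Thus |(Z/3653Z)^*| = 3360.

Final answer: |(Z/3653Z)^*| = 3360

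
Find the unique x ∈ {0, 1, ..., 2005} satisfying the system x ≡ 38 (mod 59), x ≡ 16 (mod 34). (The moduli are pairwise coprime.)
x ≡ 628 (mod 2006); the representative in [0, 2006) is 628

The moduli 59, 34 are pairwise coprime, so by the CRT there is a unique solution mod 59·34 = 2006.
Solve by successive substitution. Start with x ≡ 38 (mod 59).
  Combine with x ≡ 16 (mod 34): write x = 38 + 59·t and require 38 + 59·t ≡ 16 (mod 34), i.e. 59·t ≡ 16 − 38 ≡ 12 (mod 34). Since 59^(−1) ≡ 15 (mod 34) (59 ≡ 25 (mod 34)), t ≡ 15·12 ≡ 10 (mod 34). So x ≡ 38 + 59·10 = 628 (mod 2006).
Unique solution in [0, 2006): x = 628.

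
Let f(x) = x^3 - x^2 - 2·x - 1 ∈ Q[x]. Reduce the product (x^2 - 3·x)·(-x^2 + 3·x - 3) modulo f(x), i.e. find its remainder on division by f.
a · b ≡ -9·x^2 + 18·x + 5 (mod f(x))

First multiply in Q[x] without reducing: a · b = -x^4 + 6·x^3 - 12·x^2 + 9·x. Now divide by f(x) = x^3 - x^2 - 2·x - 1, eliminating the leading term at each step:
  leading term -x^4: subtract (-x)·f(x) = -x^4 + x^3 + 2·x^2 + x, leaving 5·x^3 - 14·x^2 + 8·x
  leading term 5·x^3: subtract (5)·f(x) = 5·x^3 - 5·x^2 - 10·x - 5, leaving -9·x^2 + 18·x + 5
The degree is now < 3, so this is the remainder. Hence a · b ≡ -9·x^2 + 18·x + 5 in Q[x]/(f).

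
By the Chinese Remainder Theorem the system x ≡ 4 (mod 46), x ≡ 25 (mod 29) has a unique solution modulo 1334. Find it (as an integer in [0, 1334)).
The moduli 46, 29 are pairwise coprime, so by the CRT there is a unique solution mod 46·29 = 1334.
Solve by successive substitution. Start with x ≡ 4 (mod 46).
  Combine with x ≡ 25 (mod 29): write x = 4 + 46·t and require 4 + 46·t ≡ 25 (mod 29), i.e. 46·t ≡ 25 − 4 ≡ 21 (mod 29). Since 46^(−1) ≡ 12 (mod 29) (46 ≡ 17 (mod 29)), t ≡ 12·21 ≡ 20 (mod 29). So x ≡ 4 + 46·20 = 924 (mod 1334).
Unique solution in [0, 1334): x = 924.

Final answer: x ≡ 924 (mod 1334); the representative in [0, 1334) is 924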